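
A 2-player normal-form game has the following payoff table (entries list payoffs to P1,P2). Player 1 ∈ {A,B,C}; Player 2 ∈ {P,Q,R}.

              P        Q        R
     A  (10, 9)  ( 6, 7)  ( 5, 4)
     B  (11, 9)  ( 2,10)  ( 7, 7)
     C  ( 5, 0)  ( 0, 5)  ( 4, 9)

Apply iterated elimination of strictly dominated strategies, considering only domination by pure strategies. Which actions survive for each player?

Remaining: P1:{A,B} P2:{P,Q}

P1 drop C (A beats it: P:10>5 Q:6>0 R:5>4)
P2 drop R (P beats it: A:9>4 B:9>7)
P1→{A,B} P2→{P,Q}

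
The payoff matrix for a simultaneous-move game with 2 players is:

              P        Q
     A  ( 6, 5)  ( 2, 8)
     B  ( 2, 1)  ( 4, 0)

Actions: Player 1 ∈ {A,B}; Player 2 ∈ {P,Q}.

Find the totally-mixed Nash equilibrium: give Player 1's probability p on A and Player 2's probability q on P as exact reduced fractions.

p=1/4, q=1/3

P1 indiff ⇒ q·6+(1-q)·2 = q·2+(1-q)·4 ⇒ q(4) = (1-q)(2) ⇒ q = 1/3
P2 indiff ⇒ p·5+(1-p)·1 = p·8+(1-p)·0 ⇒ p(-3) = (1-p)(-1) ⇒ p = 1/4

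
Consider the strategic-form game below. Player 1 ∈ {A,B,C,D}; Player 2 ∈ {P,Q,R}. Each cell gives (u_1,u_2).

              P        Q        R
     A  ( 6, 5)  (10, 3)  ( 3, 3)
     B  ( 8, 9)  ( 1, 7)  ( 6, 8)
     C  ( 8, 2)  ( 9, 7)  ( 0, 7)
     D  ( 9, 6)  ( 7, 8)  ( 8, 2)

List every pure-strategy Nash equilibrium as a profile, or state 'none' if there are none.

Equilibria: none

(A,P): not NE [P1→D gives 9>6]
(A,Q): not NE [P2→P gives 5>3]
(A,R): not NE [P1→D gives 8>3; P2→P gives 5>3]
(B,P): not NE [P1→D gives 9>8]
(B,Q): not NE [P1→A gives 10>1; P2→P gives 9>7]
(B,R): not NE [P1→D gives 8>6; P2→P gives 9>8]
(C,P): not NE [P1→D gives 9>8; P2→R gives 7>2]
(C,Q): not NE [P1→A gives 10>9]
(C,R): not NE [P1→D gives 8>0]
(D,P): not NE [P2→Q gives 8>6]
(D,Q): not NE [P1→A gives 10>7]
(D,R): not NE [P2→Q gives 8>2]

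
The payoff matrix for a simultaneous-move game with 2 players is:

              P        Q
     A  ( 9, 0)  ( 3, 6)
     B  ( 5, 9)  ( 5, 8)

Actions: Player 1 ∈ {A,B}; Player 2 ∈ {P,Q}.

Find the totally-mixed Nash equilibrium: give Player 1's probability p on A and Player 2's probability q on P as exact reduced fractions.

P1 mixes 1/7 on A; P2 mixes 1/3 on P

P1 indiff ⇒ q·9+(1-q)·3 = q·5+(1-q)·5 ⇒ q(4) = (1-q)(2) ⇒ q = 1/3
P2 indiff ⇒ p·0+(1-p)·9 = p·6+(1-p)·8 ⇒ p(-6) = (1-p)(-1) ⇒ p = 1/7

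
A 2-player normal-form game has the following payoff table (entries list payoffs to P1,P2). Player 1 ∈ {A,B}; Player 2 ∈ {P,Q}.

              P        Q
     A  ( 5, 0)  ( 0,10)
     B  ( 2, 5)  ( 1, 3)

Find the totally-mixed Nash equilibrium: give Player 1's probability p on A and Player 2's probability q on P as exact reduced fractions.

P1 indiff ⇒ q·5+(1-q)·0 = q·2+(1-q)·1 ⇒ q(3) = (1-q)(1) ⇒ q = 1/4
P2 indiff ⇒ p·0+(1-p)·5 = p·10+(1-p)·3 ⇒ p(-10) = (1-p)(-2) ⇒ p = 1/6

(p,q) = (1/6, 1/4)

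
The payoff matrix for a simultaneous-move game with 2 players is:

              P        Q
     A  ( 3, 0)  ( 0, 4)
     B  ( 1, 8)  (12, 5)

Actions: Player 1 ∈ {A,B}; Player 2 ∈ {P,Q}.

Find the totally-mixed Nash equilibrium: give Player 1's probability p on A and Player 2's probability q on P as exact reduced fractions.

P1 indiff ⇒ q·3+(1-q)·0 = q·1+(1-q)·12 ⇒ q(2) = (1-q)(12) ⇒ q = 6/7
P2 indiff ⇒ p·0+(1-p)·8 = p·4+(1-p)·5 ⇒ p(-4) = (1-p)(-3) ⇒ p = 3/7

(p,q) = (3/7, 6/7)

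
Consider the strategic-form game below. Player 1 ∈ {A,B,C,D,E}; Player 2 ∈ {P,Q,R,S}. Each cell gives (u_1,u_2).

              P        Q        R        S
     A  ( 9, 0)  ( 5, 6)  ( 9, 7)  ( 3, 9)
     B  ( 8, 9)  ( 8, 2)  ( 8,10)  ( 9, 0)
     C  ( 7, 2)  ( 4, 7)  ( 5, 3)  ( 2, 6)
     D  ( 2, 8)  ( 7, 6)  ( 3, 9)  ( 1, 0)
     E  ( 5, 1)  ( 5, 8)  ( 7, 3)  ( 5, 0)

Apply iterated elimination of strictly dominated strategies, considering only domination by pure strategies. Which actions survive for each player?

P1 drop C (A beats it: P:9>7 Q:5>4 R:9>5 S:3>2)
P1 drop D (B beats it: P:8>2 Q:8>7 R:8>3 S:9>1)
P1 drop E (B beats it: P:8>5 Q:8>5 R:8>7 S:9>5)
P2 drop P (R beats it: A:7>0 B:10>9)
P2 drop Q (R beats it: A:7>6 B:10>2)
P1→{A,B} P2→{R,S}

Remaining: P1:{A,B} P2:{R,S}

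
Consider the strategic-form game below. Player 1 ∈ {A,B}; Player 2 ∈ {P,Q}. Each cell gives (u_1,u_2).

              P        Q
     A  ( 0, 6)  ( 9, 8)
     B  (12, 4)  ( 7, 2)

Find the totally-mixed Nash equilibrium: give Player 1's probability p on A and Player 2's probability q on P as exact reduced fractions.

P1 indiff ⇒ q·0+(1-q)·9 = q·12+(1-q)·7 ⇒ q(-12) = (1-q)(-2) ⇒ q = 1/7
P2 indiff ⇒ p·6+(1-p)·4 = p·8+(1-p)·2 ⇒ p(-2) = (1-p)(-2) ⇒ p = 1/2

P1 mixes 1/2 on A; P2 mixes 1/7 on P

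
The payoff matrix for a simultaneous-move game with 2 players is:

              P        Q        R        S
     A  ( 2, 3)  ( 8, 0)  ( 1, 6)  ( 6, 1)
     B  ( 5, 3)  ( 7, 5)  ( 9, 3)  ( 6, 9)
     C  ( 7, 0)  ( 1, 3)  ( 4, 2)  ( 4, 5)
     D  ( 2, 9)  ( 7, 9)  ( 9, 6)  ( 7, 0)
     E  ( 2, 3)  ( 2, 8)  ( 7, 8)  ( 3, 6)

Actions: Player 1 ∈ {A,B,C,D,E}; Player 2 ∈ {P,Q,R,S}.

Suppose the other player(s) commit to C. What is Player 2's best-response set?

u_2(P vs C) = 0
u_2(Q vs C) = 3
u_2(R vs C) = 2
u_2(S vs C) = 5
max payoff 5 at {S}

P2 best: {S}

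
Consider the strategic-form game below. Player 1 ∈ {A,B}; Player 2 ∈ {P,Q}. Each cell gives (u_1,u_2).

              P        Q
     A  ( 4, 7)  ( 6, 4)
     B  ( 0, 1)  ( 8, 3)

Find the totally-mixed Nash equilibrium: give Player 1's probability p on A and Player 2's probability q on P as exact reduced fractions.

P1 indiff ⇒ q·4+(1-q)·6 = q·0+(1-q)·8 ⇒ q(4) = (1-q)(2) ⇒ q = 1/3
P2 indiff ⇒ p·7+(1-p)·1 = p·4+(1-p)·3 ⇒ p(3) = (1-p)(2) ⇒ p = 2/5

p=2/5, q=1/3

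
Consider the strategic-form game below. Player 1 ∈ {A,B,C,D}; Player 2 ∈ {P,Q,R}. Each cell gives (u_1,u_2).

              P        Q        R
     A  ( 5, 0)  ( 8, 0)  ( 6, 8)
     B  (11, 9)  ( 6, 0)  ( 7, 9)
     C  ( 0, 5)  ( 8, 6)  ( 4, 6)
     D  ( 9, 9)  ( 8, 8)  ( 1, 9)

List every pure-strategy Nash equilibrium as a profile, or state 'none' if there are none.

Nash profiles: (B,P), (B,R), (C,Q)

(A,P): not NE [P1→B gives 11>5; P2→R gives 8>0]
(A,Q): not NE [P2→R gives 8>0]
(A,R): not NE [P1→B gives 7>6]
(B,P): NE
(B,Q): not NE [P1→D gives 8>6; P2→R gives 9>0]
(B,R): NE
(C,P): not NE [P1→B gives 11>0; P2→R gives 6>5]
(C,Q): NE
(C,R): not NE [P1→B gives 7>4]
(D,P): not NE [P1→B gives 11>9]
(D,Q): not NE [P2→R gives 9>8]
(D,R): not NE [P1→B gives 7>1]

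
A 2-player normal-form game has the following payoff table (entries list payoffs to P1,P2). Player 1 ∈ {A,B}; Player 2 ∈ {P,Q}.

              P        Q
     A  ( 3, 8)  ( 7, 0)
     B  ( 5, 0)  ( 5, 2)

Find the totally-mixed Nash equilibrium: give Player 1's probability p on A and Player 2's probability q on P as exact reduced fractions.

P1 indiff ⇒ q·3+(1-q)·7 = q·5+(1-q)·5 ⇒ q(-2) = (1-q)(-2) ⇒ q = 1/2
P2 indiff ⇒ p·8+(1-p)·0 = p·0+(1-p)·2 ⇒ p(8) = (1-p)(2) ⇒ p = 1/5

(p,q) = (1/5, 1/2)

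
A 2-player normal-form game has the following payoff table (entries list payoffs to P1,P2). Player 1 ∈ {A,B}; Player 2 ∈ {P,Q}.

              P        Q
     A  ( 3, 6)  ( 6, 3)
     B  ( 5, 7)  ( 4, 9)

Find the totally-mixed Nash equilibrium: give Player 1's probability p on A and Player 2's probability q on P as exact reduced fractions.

P1 indiff ⇒ q·3+(1-q)·6 = q·5+(1-q)·4 ⇒ q(-2) = (1-q)(-2) ⇒ q = 1/2
P2 indiff ⇒ p·6+(1-p)·7 = p·3+(1-p)·9 ⇒ p(3) = (1-p)(2) ⇒ p = 2/5

(p,q) = (2/5, 1/2)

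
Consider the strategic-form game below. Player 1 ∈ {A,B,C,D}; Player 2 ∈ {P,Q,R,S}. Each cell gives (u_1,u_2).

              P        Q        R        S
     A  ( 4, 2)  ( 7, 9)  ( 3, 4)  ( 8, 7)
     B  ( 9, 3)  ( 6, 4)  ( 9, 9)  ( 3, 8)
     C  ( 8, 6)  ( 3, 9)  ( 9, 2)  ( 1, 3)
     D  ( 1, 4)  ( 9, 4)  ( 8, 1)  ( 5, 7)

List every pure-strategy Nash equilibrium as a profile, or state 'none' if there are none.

(A,P): not NE [P1→B gives 9>4; P2→Q gives 9>2]
(A,Q): not NE [P1→D gives 9>7]
(A,R): not NE [P1→C gives 9>3; P2→Q gives 9>4]
(A,S): not NE [P2→Q gives 9>7]
(B,P): not NE [P2→R gives 9>3]
(B,Q): not NE [P1→D gives 9>6; P2→R gives 9>4]
(B,R): NE
(B,S): not NE [P1→A gives 8>3; P2→R gives 9>8]
(C,P): not NE [P1→B gives 9>8; P2→Q gives 9>6]
(C,Q): not NE [P1→D gives 9>3]
(C,R): not NE [P2→Q gives 9>2]
(C,S): not NE [P1→A gives 8>1; P2→Q gives 9>3]
(D,P): not NE [P1→B gives 9>1; P2→S gives 7>4]
(D,Q): not NE [P2→S gives 7>4]
(D,R): not NE [P1→C gives 9>8; P2→S gives 7>1]
(D,S): not NE [P1→A gives 8>5]

PSNE = {(B,R)}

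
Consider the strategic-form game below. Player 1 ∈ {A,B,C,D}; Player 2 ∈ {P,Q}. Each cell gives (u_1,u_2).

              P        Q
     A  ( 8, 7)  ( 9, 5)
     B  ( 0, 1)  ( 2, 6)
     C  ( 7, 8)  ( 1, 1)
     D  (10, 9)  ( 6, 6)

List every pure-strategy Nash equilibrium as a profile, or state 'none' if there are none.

PSNE = {(D,P)}

(A,P): not NE [P1→D gives 10>8]
(A,Q): not NE [P2→P gives 7>5]
(B,P): not NE [P1→D gives 10>0; P2→Q gives 6>1]
(B,Q): not NE [P1→A gives 9>2]
(C,P): not NE [P1→D gives 10>7]
(C,Q): not NE [P1→A gives 9>1; P2→P gives 8>1]
(D,P): NE
(D,Q): not NE [P1→A gives 9>6; P2→P gives 9>6]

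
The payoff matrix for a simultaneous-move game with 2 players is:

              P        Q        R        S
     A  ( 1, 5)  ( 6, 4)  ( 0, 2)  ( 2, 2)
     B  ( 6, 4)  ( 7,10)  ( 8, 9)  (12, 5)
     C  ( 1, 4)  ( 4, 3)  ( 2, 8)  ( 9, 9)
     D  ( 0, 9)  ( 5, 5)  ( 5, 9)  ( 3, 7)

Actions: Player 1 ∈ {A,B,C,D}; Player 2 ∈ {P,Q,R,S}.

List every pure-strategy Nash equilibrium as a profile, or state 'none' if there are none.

PSNE = {(B,Q)}

(A,P): not NE [P1→B gives 6>1]
(A,Q): not NE [P1→B gives 7>6; P2→P gives 5>4]
(A,R): not NE [P1→B gives 8>0; P2→P gives 5>2]
(A,S): not NE [P1→B gives 12>2; P2→P gives 5>2]
(B,P): not NE [P2→Q gives 10>4]
(B,Q): NE
(B,R): not NE [P2→Q gives 10>9]
(B,S): not NE [P2→Q gives 10>5]
(C,P): not NE [P1→B gives 6>1; P2→S gives 9>4]
(C,Q): not NE [P1→B gives 7>4; P2→S gives 9>3]
(C,R): not NE [P1→B gives 8>2; P2→S gives 9>8]
(C,S): not NE [P1→B gives 12>9]
(D,P): not NE [P1→B gives 6>0]
(D,Q): not NE [P1→B gives 7>5; P2→R gives 9>5]
(D,R): not NE [P1→B gives 8>5]
(D,S): not NE [P1→B gives 12>3; P2→R gives 9>7]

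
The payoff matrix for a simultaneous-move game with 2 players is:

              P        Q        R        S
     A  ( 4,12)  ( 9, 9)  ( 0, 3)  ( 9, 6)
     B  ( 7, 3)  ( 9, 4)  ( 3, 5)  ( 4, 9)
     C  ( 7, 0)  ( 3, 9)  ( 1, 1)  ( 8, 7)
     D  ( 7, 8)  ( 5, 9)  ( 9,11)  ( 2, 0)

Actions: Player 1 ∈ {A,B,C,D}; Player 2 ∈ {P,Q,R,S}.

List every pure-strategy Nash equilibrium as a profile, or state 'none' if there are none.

(A,P): not NE [P1→D gives 7>4]
(A,Q): not NE [P2→P gives 12>9]
(A,R): not NE [P1→D gives 9>0; P2→P gives 12>3]
(A,S): not NE [P2→P gives 12>6]
(B,P): not NE [P2→S gives 9>3]
(B,Q): not NE [P2→S gives 9>4]
(B,R): not NE [P1→D gives 9>3; P2→S gives 9>5]
(B,S): not NE [P1→A gives 9>4]
(C,P): not NE [P2→Q gives 9>0]
(C,Q): not NE [P1→B gives 9>3]
(C,R): not NE [P1→D gives 9>1; P2→Q gives 9>1]
(C,S): not NE [P1→A gives 9>8; P2→Q gives 9>7]
(D,P): not NE [P2→R gives 11>8]
(D,Q): not NE [P1→B gives 9>5; P2→R gives 11>9]
(D,R): NE
(D,S): not NE [P1→A gives 9>2; P2→R gives 11>0]

NE set: (D,R)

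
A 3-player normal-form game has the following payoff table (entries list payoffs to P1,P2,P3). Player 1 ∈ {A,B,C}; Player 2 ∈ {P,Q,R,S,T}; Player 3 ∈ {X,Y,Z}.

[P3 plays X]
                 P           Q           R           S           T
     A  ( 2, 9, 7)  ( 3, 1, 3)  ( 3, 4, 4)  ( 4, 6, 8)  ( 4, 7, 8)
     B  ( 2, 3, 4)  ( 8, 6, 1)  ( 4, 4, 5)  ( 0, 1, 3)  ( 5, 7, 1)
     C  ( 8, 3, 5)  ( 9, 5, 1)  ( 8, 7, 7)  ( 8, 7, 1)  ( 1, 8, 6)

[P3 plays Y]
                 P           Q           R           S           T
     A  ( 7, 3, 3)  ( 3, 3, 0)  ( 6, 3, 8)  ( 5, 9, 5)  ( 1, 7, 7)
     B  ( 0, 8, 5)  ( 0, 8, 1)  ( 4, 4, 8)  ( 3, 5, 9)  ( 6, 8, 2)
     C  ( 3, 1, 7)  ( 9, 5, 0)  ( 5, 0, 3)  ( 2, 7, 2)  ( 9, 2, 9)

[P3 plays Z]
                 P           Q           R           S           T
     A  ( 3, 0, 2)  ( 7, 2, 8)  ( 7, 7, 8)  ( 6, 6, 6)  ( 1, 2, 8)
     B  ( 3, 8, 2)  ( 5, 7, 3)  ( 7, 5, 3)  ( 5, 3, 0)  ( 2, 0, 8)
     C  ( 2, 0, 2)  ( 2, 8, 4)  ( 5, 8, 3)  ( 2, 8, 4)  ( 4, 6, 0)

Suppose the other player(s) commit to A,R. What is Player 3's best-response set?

u_3(X vs A,R) = 4
u_3(Y vs A,R) = 8
u_3(Z vs A,R) = 8
max payoff 8 at {Y,Z}

P3 best: {Y,Z}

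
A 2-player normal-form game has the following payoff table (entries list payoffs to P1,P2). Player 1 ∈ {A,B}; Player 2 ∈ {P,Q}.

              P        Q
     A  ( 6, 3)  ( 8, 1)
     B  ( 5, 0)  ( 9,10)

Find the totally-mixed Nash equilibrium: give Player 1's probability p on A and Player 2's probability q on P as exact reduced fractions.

P1 indiff ⇒ q·6+(1-q)·8 = q·5+(1-q)·9 ⇒ q(1) = (1-q)(1) ⇒ q = 1/2
P2 indiff ⇒ p·3+(1-p)·0 = p·1+(1-p)·10 ⇒ p(2) = (1-p)(10) ⇒ p = 5/6

p=5/6, q=1/2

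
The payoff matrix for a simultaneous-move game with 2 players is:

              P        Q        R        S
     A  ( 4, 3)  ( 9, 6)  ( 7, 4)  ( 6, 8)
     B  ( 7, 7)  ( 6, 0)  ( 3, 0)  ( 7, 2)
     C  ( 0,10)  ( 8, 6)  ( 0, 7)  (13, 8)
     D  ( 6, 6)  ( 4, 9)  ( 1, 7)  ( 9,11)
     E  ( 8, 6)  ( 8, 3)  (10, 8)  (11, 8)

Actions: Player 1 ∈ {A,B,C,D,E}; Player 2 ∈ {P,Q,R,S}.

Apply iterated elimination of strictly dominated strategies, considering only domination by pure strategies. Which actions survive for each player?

IESDS → P1:{C,E} P2:{P,R,S}

P1 drop B (E beats it: P:8>7 Q:8>6 R:10>3 S:11>7)
P1 drop D (E beats it: P:8>6 Q:8>4 R:10>1 S:11>9)
P2 drop Q (S beats it: A:8>6 C:8>6 E:8>3)
P1 drop A (E beats it: P:8>4 R:10>7 S:11>6)
P1→{C,E} P2→{P,R,S}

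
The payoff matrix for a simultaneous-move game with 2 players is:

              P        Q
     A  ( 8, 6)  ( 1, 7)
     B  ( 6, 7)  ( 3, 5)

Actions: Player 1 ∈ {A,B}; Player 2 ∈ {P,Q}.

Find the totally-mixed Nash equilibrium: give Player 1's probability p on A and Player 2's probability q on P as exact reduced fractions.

P1 indiff ⇒ q·8+(1-q)·1 = q·6+(1-q)·3 ⇒ q(2) = (1-q)(2) ⇒ q = 1/2
P2 indiff ⇒ p·6+(1-p)·7 = p·7+(1-p)·5 ⇒ p(-1) = (1-p)(-2) ⇒ p = 2/3

P1 mixes 2/3 on A; P2 mixes 1/2 on P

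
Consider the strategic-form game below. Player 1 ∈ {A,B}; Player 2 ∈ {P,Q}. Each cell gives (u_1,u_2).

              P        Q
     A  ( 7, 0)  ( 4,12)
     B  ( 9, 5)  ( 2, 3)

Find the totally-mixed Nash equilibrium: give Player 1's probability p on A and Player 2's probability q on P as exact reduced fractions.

P1 indiff ⇒ q·7+(1-q)·4 = q·9+(1-q)·2 ⇒ q(-2) = (1-q)(-2) ⇒ q = 1/2
P2 indiff ⇒ p·0+(1-p)·5 = p·12+(1-p)·3 ⇒ p(-12) = (1-p)(-2) ⇒ p = 1/7

(p,q) = (1/7, 1/2)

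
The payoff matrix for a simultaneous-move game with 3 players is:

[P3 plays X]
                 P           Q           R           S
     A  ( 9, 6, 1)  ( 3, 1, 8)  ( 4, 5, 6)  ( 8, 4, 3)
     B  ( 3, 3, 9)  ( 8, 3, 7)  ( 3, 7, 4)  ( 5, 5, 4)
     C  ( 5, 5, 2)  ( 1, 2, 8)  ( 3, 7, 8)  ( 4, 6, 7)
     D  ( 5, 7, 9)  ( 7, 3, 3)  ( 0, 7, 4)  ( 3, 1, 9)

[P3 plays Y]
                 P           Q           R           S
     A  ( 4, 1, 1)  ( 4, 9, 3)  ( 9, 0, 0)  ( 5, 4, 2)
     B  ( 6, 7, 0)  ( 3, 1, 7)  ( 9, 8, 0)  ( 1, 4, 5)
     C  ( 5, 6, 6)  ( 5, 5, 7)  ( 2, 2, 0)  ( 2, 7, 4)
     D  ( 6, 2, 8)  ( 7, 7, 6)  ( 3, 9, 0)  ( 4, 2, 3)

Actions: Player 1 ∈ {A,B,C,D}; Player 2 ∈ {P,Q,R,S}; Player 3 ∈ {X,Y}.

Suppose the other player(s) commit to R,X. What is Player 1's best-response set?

u_1(A vs R,X) = 4
u_1(B vs R,X) = 3
u_1(C vs R,X) = 3
u_1(D vs R,X) = 0
max payoff 4 at {A}

argmax u_1 = {A}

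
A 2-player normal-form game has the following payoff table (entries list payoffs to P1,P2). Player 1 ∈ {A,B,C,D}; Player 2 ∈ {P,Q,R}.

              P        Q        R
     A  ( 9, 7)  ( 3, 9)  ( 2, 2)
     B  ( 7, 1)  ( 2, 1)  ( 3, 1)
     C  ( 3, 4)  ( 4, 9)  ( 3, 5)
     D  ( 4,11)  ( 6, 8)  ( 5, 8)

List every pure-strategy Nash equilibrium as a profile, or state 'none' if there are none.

PSNE: ∅

(A,P): not NE [P2→Q gives 9>7]
(A,Q): not NE [P1→D gives 6>3]
(A,R): not NE [P1→D gives 5>2; P2→Q gives 9>2]
(B,P): not NE [P1→A gives 9>7]
(B,Q): not NE [P1→D gives 6>2]
(B,R): not NE [P1→D gives 5>3]
(C,P): not NE [P1→A gives 9>3; P2→Q gives 9>4]
(C,Q): not NE [P1→D gives 6>4]
(C,R): not NE [P1→D gives 5>3; P2→Q gives 9>5]
(D,P): not NE [P1→A gives 9>4]
(D,Q): not NE [P2→P gives 11>8]
(D,R): not NE [P2→P gives 11>8]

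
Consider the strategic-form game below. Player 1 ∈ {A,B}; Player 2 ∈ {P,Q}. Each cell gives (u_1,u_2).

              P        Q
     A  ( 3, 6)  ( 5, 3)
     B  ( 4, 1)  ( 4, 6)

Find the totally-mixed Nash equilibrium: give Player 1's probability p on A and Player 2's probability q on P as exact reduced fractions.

P1 indiff ⇒ q·3+(1-q)·5 = q·4+(1-q)·4 ⇒ q(-1) = (1-q)(-1) ⇒ q = 1/2
P2 indiff ⇒ p·6+(1-p)·1 = p·3+(1-p)·6 ⇒ p(3) = (1-p)(5) ⇒ p = 5/8

(p,q) = (5/8, 1/2)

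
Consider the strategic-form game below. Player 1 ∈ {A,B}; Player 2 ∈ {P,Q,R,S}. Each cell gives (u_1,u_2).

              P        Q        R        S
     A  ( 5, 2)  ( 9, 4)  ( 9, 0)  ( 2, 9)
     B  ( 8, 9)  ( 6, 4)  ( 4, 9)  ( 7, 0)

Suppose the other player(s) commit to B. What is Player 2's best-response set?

BR_2 = {P,R}

u_2(P vs B) = 9
u_2(Q vs B) = 4
u_2(R vs B) = 9
u_2(S vs B) = 0
max payoff 9 at {P,R}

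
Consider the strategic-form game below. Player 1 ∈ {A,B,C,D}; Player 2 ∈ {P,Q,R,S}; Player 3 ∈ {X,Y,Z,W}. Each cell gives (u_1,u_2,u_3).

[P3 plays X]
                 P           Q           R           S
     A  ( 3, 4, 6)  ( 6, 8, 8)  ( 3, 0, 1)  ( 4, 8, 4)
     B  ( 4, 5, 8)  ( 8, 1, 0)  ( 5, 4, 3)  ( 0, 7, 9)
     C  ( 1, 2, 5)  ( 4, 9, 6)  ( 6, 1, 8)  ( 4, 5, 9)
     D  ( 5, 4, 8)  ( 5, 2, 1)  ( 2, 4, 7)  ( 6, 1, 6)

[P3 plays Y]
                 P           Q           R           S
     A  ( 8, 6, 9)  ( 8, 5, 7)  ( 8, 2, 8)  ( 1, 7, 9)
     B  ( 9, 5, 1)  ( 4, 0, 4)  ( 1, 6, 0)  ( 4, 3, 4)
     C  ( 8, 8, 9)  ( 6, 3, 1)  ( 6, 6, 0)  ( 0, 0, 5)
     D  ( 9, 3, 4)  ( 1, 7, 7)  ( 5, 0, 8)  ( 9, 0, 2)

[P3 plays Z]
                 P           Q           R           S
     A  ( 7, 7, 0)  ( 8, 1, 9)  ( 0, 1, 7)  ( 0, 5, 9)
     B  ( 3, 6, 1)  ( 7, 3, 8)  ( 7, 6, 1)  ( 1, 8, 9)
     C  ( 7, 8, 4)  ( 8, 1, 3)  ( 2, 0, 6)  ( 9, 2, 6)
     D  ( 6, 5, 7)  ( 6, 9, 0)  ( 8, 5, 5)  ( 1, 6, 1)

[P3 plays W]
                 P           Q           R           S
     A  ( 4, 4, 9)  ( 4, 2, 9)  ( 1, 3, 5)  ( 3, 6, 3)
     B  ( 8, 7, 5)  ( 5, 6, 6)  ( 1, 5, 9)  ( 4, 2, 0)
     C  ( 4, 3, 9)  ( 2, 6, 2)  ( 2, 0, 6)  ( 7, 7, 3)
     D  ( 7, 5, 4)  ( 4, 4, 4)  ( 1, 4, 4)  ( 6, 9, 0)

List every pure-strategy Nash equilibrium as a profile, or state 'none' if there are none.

Nash profiles: (D,P,X)

(A,P,X): not NE [P1→D gives 5>3; P2→S gives 8>4; P3→W gives 9>6]
(A,P,Y): not NE [P1→D gives 9>8; P2→S gives 7>6]
(A,P,Z): not NE [P3→W gives 9>0]
(A,P,W): not NE [P1→B gives 8>4; P2→S gives 6>4]
(A,Q,X): not NE [P1→B gives 8>6; P3→W gives 9>8]
(A,Q,Y): not NE [P2→S gives 7>5; P3→W gives 9>7]
(A,Q,Z): not NE [P2→P gives 7>1]
(A,Q,W): not NE [P1→B gives 5>4; P2→S gives 6>2]
(A,R,X): not NE [P1→C gives 6>3; P2→S gives 8>0; P3→Y gives 8>1]
(A,R,Y): not NE [P2→S gives 7>2]
(A,R,Z): not NE [P1→D gives 8>0; P2→P gives 7>1; P3→Y gives 8>7]
(A,R,W): not NE [P1→C gives 2>1; P2→S gives 6>3; P3→Y gives 8>5]
(A,S,X): not NE [P1→D gives 6>4; P3→Z gives 9>4]
(A,S,Y): not NE [P1→D gives 9>1]
(A,S,Z): not NE [P1→C gives 9>0; P2→P gives 7>5]
(A,S,W): not NE [P1→C gives 7>3; P3→Z gives 9>3]
(B,P,X): not NE [P1→D gives 5>4; P2→S gives 7>5]
(B,P,Y): not NE [P2→R gives 6>5; P3→X gives 8>1]
(B,P,Z): not NE [P1→C gives 7>3; P2→S gives 8>6; P3→X gives 8>1]
(B,P,W): not NE [P3→X gives 8>5]
(B,Q,X): not NE [P2→S gives 7>1; P3→Z gives 8>0]
(B,Q,Y): not NE [P1→A gives 8>4; P2→R gives 6>0; P3→Z gives 8>4]
(B,Q,Z): not NE [P1→C gives 8>7; P2→S gives 8>3]
(B,Q,W): not NE [P2→P gives 7>6; P3→Z gives 8>6]
(B,R,X): not NE [P1→C gives 6>5; P2→S gives 7>4; P3→W gives 9>3]
(B,R,Y): not NE [P1→A gives 8>1; P3→W gives 9>0]
(B,R,Z): not NE [P1→D gives 8>7; P2→S gives 8>6; P3→W gives 9>1]
(B,R,W): not NE [P1→C gives 2>1; P2→P gives 7>5]
(B,S,X): not NE [P1→D gives 6>0]
(B,S,Y): not NE [P1→D gives 9>4; P2→R gives 6>3; P3→Z gives 9>4]
(B,S,Z): not NE [P1→C gives 9>1]
(B,S,W): not NE [P1→C gives 7>4; P2→P gives 7>2; P3→Z gives 9>0]
(C,P,X): not NE [P1→D gives 5>1; P2→Q gives 9>2; P3→W gives 9>5]
(C,P,Y): not NE [P1→D gives 9>8]
(C,P,Z): not NE [P3→W gives 9>4]
(C,P,W): not NE [P1→B gives 8>4; P2→S gives 7>3]
(C,Q,X): not NE [P1→B gives 8>4]
(C,Q,Y): not NE [P1→A gives 8>6; P2→P gives 8>3; P3→X gives 6>1]
(C,Q,Z): not NE [P2→P gives 8>1; P3→X gives 6>3]
(C,Q,W): not NE [P1→B gives 5>2; P2→S gives 7>6; P3→X gives 6>2]
(C,R,X): not NE [P2→Q gives 9>1]
(C,R,Y): not NE [P1→A gives 8>6; P2→P gives 8>6; P3→X gives 8>0]
(C,R,Z): not NE [P1→D gives 8>2; P2→P gives 8>0; P3→X gives 8>6]
(C,R,W): not NE [P2→S gives 7>0; P3→X gives 8>6]
(C,S,X): not NE [P1→D gives 6>4; P2→Q gives 9>5]
(C,S,Y): not NE [P1→D gives 9>0; P2→P gives 8>0; P3→X gives 9>5]
(C,S,Z): not NE [P2→P gives 8>2; P3→X gives 9>6]
(C,S,W): not NE [P3→X gives 9>3]
(D,P,X): NE
(D,P,Y): not NE [P2→Q gives 7>3; P3→X gives 8>4]
(D,P,Z): not NE [P1→C gives 7>6; P2→Q gives 9>5; P3→X gives 8>7]
(D,P,W): not NE [P1→B gives 8>7; P2→S gives 9>5; P3→X gives 8>4]
(D,Q,X): not NE [P1→B gives 8>5; P2→R gives 4>2; P3→Y gives 7>1]
(D,Q,Y): not NE [P1→A gives 8>1]
(D,Q,Z): not NE [P1→C gives 8>6; P3→Y gives 7>0]
(D,Q,W): not NE [P1→B gives 5>4; P2→S gives 9>4; P3→Y gives 7>4]
(D,R,X): not NE [P1→C gives 6>2; P3→Y gives 8>7]
(D,R,Y): not NE [P1→A gives 8>5; P2→Q gives 7>0]
(D,R,Z): not NE [P2→Q gives 9>5; P3→Y gives 8>5]
(D,R,W): not NE [P1→C gives 2>1; P2→S gives 9>4; P3→Y gives 8>4]
(D,S,X): not NE [P2→R gives 4>1]
(D,S,Y): not NE [P2→Q gives 7>0; P3→X gives 6>2]
(D,S,Z): not NE [P1→C gives 9>1; P2→Q gives 9>6; P3→X gives 6>1]
(D,S,W): not NE [P1→C gives 7>6; P3→X gives 6>0]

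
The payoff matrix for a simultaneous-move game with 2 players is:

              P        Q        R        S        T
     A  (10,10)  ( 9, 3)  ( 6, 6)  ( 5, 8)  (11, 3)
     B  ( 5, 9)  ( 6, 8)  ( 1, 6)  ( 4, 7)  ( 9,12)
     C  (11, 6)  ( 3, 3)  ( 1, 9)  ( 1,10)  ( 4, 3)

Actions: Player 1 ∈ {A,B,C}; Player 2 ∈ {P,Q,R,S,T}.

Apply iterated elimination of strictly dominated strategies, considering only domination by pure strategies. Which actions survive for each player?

IESDS → P1:{A,C} P2:{P,S}

P1 drop B (A beats it: P:10>5 Q:9>6 R:6>1 S:5>4 T:11>9)
P2 drop Q (P beats it: A:10>3 C:6>3)
P2 drop R (S beats it: A:8>6 C:10>9)
P2 drop T (P beats it: A:10>3 C:6>3)
P1→{A,C} P2→{P,S}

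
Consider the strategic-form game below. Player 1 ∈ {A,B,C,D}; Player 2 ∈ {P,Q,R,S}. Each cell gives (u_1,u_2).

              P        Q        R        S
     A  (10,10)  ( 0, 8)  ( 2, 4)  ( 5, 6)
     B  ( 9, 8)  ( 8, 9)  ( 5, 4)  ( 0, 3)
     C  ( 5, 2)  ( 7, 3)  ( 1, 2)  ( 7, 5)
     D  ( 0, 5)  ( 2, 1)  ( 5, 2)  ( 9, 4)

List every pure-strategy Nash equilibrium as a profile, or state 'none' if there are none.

(A,P): NE
(A,Q): not NE [P1→B gives 8>0; P2→P gives 10>8]
(A,R): not NE [P1→D gives 5>2; P2→P gives 10>4]
(A,S): not NE [P1→D gives 9>5; P2→P gives 10>6]
(B,P): not NE [P1→A gives 10>9; P2→Q gives 9>8]
(B,Q): NE
(B,R): not NE [P2→Q gives 9>4]
(B,S): not NE [P1→D gives 9>0; P2→Q gives 9>3]
(C,P): not NE [P1→A gives 10>5; P2→S gives 5>2]
(C,Q): not NE [P1→B gives 8>7; P2→S gives 5>3]
(C,R): not NE [P1→D gives 5>1; P2→S gives 5>2]
(C,S): not NE [P1→D gives 9>7]
(D,P): not NE [P1→A gives 10>0]
(D,Q): not NE [P1→B gives 8>2; P2→P gives 5>1]
(D,R): not NE [P2→P gives 5>2]
(D,S): not NE [P2→P gives 5>4]

PSNE = {(A,P), (B,Q)}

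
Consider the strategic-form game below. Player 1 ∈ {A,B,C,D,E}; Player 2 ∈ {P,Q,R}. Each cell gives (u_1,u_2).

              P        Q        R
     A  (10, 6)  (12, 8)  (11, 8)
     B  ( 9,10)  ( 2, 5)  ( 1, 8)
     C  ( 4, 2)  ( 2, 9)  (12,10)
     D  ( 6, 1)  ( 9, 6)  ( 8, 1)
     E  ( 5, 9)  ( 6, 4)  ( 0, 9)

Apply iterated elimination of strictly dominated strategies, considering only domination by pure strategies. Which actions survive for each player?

Remaining: P1:{A,C} P2:{Q,R}

P1 drop B (A beats it: P:10>9 Q:12>2 R:11>1)
P1 drop D (A beats it: P:10>6 Q:12>9 R:11>8)
P1 drop E (A beats it: P:10>5 Q:12>6 R:11>0)
P2 drop P (Q beats it: A:8>6 C:9>2)
P1→{A,C} P2→{Q,R}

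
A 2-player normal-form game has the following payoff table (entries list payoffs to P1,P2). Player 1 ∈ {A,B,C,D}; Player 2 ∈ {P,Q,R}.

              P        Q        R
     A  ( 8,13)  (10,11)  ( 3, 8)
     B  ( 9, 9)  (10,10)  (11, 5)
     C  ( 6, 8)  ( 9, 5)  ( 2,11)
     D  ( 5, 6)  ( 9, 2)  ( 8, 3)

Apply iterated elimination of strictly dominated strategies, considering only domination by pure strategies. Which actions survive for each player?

P1 drop C (A beats it: P:8>6 Q:10>9 R:3>2)
P1 drop D (B beats it: P:9>5 Q:10>9 R:11>8)
P2 drop R (P beats it: A:13>8 B:9>5)
P1→{A,B} P2→{P,Q}

IESDS → P1:{A,B} P2:{P,Q}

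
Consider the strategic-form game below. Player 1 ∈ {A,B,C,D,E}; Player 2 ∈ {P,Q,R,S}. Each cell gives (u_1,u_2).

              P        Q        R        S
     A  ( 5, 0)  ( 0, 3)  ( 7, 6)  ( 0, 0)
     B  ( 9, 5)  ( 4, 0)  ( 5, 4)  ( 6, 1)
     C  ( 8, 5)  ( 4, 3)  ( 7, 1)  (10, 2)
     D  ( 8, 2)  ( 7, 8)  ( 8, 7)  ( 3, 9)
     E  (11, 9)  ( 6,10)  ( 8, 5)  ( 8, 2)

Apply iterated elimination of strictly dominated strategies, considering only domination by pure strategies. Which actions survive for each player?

IESDS → P1:{C,D,E} P2:{P,Q,S}

P1 drop A (D beats it: P:8>5 Q:7>0 R:8>7 S:3>0)
P1 drop B (E beats it: P:11>9 Q:6>4 R:8>5 S:8>6)
P2 drop R (Q beats it: C:3>1 D:8>7 E:10>5)
P1→{C,D,E} P2→{P,Q,S}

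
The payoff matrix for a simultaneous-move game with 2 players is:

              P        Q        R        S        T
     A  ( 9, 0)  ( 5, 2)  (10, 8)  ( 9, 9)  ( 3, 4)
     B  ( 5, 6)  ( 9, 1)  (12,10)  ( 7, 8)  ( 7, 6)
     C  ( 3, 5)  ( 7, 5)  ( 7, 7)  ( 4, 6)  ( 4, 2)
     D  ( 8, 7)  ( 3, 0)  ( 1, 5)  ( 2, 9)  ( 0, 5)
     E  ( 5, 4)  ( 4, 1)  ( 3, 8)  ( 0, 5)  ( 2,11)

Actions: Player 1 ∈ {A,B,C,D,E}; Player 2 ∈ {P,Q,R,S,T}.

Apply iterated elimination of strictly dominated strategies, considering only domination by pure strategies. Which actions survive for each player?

IESDS → P1:{A,B} P2:{R,S}

P1 drop C (B beats it: P:5>3 Q:9>7 R:12>7 S:7>4 T:7>4)
P1 drop D (A beats it: P:9>8 Q:5>3 R:10>1 S:9>2 T:3>0)
P1 drop E (A beats it: P:9>5 Q:5>4 R:10>3 S:9>0 T:3>2)
P2 drop P (R beats it: A:8>0 B:10>6)
P2 drop Q (R beats it: A:8>2 B:10>1)
P2 drop T (R beats it: A:8>4 B:10>6)
P1→{A,B} P2→{R,S}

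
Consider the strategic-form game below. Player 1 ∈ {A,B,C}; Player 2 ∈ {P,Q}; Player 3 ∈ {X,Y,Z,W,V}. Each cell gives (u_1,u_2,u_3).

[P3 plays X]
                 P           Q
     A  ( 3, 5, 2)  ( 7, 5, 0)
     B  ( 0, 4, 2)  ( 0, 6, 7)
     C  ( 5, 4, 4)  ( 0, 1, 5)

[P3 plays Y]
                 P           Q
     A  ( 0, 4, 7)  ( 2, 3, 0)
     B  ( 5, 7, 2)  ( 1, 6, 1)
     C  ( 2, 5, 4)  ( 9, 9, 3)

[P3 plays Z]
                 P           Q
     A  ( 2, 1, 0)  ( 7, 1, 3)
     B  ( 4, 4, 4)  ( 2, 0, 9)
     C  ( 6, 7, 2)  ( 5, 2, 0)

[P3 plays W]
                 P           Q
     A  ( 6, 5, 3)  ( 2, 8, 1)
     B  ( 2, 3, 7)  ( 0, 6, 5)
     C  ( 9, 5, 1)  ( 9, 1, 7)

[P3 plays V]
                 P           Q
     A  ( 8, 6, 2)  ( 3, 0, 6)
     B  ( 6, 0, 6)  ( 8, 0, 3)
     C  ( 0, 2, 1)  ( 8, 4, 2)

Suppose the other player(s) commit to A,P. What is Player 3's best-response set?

u_3(X vs A,P) = 2
u_3(Y vs A,P) = 7
u_3(Z vs A,P) = 0
u_3(W vs A,P) = 3
u_3(V vs A,P) = 2
max payoff 7 at {Y}

P3 best: {Y}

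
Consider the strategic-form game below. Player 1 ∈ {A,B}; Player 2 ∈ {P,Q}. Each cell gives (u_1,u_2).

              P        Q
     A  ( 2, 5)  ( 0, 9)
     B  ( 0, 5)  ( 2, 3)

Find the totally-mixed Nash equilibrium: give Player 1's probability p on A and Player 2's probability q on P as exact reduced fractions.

P1 indiff ⇒ q·2+(1-q)·0 = q·0+(1-q)·2 ⇒ q(2) = (1-q)(2) ⇒ q = 1/2
P2 indiff ⇒ p·5+(1-p)·5 = p·9+(1-p)·3 ⇒ p(-4) = (1-p)(-2) ⇒ p = 1/3

(p,q) = (1/3, 1/2)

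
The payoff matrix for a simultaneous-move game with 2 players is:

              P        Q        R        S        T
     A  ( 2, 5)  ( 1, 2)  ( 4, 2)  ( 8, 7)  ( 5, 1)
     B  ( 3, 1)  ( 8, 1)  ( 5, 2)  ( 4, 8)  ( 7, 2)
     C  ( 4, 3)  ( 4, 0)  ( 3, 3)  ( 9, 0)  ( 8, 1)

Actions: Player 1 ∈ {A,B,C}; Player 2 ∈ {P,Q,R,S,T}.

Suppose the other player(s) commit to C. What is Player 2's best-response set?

argmax u_2 = {P,R}

u_2(P vs C) = 3
u_2(Q vs C) = 0
u_2(R vs C) = 3
u_2(S vs C) = 0
u_2(T vs C) = 1
max payoff 3 at {P,R}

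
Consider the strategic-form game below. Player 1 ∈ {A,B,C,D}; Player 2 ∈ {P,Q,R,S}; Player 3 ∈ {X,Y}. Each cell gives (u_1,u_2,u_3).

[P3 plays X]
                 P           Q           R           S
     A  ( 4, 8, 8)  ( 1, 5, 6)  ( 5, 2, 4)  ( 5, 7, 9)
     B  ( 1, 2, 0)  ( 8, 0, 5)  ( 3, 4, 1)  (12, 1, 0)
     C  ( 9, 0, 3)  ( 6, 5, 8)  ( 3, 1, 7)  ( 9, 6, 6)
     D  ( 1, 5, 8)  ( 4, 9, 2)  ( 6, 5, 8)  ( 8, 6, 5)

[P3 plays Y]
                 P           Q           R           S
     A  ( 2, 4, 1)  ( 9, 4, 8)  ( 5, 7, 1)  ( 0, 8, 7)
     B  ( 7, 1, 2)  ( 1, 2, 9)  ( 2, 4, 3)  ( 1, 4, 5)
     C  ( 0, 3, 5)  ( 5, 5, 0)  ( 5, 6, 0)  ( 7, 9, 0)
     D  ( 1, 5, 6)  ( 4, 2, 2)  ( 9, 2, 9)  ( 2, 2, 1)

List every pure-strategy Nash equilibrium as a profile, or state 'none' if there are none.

No pure NE.

(A,P,X): not NE [P1→C gives 9>4]
(A,P,Y): not NE [P1→B gives 7>2; P2→S gives 8>4; P3→X gives 8>1]
(A,Q,X): not NE [P1→B gives 8>1; P2→P gives 8>5; P3→Y gives 8>6]
(A,Q,Y): not NE [P2→S gives 8>4]
(A,R,X): not NE [P1→D gives 6>5; P2→P gives 8>2]
(A,R,Y): not NE [P1→D gives 9>5; P2→S gives 8>7; P3→X gives 4>1]
(A,S,X): not NE [P1→B gives 12>5; P2→P gives 8>7]
(A,S,Y): not NE [P1→C gives 7>0; P3→X gives 9>7]
(B,P,X): not NE [P1→C gives 9>1; P2→R gives 4>2; P3→Y gives 2>0]
(B,P,Y): not NE [P2→S gives 4>1]
(B,Q,X): not NE [P2→R gives 4>0; P3→Y gives 9>5]
(B,Q,Y): not NE [P1→A gives 9>1; P2→S gives 4>2]
(B,R,X): not NE [P1→D gives 6>3; P3→Y gives 3>1]
(B,R,Y): not NE [P1→D gives 9>2]
(B,S,X): not NE [P2→R gives 4>1; P3→Y gives 5>0]
(B,S,Y): not NE [P1→C gives 7>1]
(C,P,X): not NE [P2→S gives 6>0; P3→Y gives 5>3]
(C,P,Y): not NE [P1→B gives 7>0; P2→S gives 9>3]
(C,Q,X): not NE [P1→B gives 8>6; P2→S gives 6>5]
(C,Q,Y): not NE [P1→A gives 9>5; P2→S gives 9>5; P3→X gives 8>0]
(C,R,X): not NE [P1→D gives 6>3; P2→S gives 6>1]
(C,R,Y): not NE [P1→D gives 9>5; P2→S gives 9>6; P3→X gives 7>0]
(C,S,X): not NE [P1→B gives 12>9]
(C,S,Y): not NE [P3→X gives 6>0]
(D,P,X): not NE [P1→C gives 9>1; P2→Q gives 9>5]
(D,P,Y): not NE [P1→B gives 7>1; P3→X gives 8>6]
(D,Q,X): not NE [P1→B gives 8>4]
(D,Q,Y): not NE [P1→A gives 9>4; P2→P gives 5>2]
(D,R,X): not NE [P2→Q gives 9>5; P3→Y gives 9>8]
(D,R,Y): not NE [P2→P gives 5>2]
(D,S,X): not NE [P1→B gives 12>8; P2→Q gives 9>6]
(D,S,Y): not NE [P1→C gives 7>2; P2→P gives 5>2; P3→X gives 5>1]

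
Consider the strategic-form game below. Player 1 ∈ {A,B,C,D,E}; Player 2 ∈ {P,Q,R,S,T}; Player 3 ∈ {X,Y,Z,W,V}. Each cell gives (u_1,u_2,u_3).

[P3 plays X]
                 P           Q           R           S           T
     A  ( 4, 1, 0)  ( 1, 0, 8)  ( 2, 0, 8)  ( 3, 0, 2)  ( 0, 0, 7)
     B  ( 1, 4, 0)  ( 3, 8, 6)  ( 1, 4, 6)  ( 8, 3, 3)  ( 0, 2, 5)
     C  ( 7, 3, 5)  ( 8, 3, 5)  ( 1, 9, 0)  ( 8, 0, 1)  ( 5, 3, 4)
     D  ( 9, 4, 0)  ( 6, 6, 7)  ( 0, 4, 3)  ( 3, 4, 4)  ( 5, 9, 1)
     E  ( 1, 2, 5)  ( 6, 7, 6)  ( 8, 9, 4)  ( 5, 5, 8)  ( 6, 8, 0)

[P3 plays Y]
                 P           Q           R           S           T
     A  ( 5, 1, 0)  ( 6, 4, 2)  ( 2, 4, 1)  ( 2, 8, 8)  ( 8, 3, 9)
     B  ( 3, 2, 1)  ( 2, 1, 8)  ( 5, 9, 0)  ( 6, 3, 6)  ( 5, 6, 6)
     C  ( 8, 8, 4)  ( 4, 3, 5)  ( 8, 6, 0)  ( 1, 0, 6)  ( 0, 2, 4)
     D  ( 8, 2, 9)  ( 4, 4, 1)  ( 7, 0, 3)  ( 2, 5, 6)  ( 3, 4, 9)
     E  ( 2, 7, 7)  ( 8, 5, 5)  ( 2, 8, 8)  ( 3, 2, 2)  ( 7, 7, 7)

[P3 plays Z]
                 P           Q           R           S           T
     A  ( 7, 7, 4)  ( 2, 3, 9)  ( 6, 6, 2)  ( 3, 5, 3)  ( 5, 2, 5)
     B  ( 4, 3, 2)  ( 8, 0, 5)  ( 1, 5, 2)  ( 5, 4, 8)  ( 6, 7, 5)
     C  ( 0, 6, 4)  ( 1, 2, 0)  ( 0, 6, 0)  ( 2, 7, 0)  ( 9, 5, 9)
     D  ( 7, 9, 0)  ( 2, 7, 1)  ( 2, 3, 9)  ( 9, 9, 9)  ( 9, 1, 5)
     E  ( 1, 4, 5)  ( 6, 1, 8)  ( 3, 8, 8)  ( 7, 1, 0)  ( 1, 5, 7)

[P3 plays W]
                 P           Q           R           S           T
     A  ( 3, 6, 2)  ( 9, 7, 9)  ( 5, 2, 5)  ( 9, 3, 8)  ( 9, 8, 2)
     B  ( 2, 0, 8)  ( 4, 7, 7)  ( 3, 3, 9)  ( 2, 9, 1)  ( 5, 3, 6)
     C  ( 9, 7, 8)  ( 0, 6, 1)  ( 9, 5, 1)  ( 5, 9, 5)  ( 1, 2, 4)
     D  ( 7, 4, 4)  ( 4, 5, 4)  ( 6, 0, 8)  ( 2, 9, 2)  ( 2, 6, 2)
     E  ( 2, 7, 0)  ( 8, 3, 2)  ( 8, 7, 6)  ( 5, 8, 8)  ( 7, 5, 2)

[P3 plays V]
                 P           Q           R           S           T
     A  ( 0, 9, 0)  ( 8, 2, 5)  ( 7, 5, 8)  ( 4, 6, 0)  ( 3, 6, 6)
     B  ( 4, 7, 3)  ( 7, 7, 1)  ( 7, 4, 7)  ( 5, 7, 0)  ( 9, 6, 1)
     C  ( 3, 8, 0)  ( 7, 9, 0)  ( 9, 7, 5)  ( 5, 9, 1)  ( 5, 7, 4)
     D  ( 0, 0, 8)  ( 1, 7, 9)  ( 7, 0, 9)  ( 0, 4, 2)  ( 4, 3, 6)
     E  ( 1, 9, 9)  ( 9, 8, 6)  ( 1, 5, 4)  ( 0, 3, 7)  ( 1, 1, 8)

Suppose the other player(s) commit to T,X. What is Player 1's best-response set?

u_1(A vs T,X) = 0
u_1(B vs T,X) = 0
u_1(C vs T,X) = 5
u_1(D vs T,X) = 5
u_1(E vs T,X) = 6
max payoff 6 at {E}

BR_1 = {E}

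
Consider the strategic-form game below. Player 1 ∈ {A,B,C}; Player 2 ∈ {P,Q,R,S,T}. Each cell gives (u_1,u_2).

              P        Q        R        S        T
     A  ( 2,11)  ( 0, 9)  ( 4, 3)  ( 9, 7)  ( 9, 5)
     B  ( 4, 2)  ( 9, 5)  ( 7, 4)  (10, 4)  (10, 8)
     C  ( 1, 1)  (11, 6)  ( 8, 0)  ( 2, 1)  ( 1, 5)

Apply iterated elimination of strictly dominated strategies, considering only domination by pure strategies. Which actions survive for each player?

IESDS → P1:{B,C} P2:{Q,T}

P1 drop A (B beats it: P:4>2 Q:9>0 R:7>4 S:10>9 T:10>9)
P2 drop P (Q beats it: B:5>2 C:6>1)
P2 drop R (Q beats it: B:5>4 C:6>0)
P2 drop S (Q beats it: B:5>4 C:6>1)
P1→{B,C} P2→{Q,T}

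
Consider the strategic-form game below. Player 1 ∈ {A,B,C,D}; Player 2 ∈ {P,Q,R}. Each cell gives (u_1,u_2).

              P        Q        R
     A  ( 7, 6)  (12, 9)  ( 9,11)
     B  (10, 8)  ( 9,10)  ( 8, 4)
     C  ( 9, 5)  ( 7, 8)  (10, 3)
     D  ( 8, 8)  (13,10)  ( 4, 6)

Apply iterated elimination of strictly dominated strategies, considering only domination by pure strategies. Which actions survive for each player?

P2 drop P (Q beats it: A:9>6 B:10>8 C:8>5 D:10>8)
P1 drop B (A beats it: Q:12>9 R:9>8)
P1→{A,C,D} P2→{Q,R}

Remaining: P1:{A,C,D} P2:{Q,R}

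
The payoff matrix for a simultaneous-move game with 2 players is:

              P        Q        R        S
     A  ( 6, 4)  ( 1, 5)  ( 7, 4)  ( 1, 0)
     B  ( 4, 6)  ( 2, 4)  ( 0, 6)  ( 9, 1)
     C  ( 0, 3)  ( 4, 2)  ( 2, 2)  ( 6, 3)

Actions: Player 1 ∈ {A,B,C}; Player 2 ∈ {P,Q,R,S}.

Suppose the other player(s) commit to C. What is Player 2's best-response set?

P2 best: {P,S}

u_2(P vs C) = 3
u_2(Q vs C) = 2
u_2(R vs C) = 2
u_2(S vs C) = 3
max payoff 3 at {P,S}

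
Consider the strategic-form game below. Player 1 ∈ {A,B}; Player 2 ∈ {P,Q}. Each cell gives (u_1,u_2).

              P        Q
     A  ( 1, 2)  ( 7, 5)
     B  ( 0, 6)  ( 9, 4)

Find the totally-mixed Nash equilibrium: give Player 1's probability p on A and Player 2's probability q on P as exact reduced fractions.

P1 mixes 2/5 on A; P2 mixes 2/3 on P

P1 indiff ⇒ q·1+(1-q)·7 = q·0+(1-q)·9 ⇒ q(1) = (1-q)(2) ⇒ q = 2/3
P2 indiff ⇒ p·2+(1-p)·6 = p·5+(1-p)·4 ⇒ p(-3) = (1-p)(-2) ⇒ p = 2/5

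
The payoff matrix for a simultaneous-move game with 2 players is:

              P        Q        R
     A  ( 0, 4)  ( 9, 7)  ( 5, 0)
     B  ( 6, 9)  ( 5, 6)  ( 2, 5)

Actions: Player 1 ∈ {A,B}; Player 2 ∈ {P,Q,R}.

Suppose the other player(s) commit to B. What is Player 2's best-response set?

u_2(P vs B) = 9
u_2(Q vs B) = 6
u_2(R vs B) = 5
max payoff 9 at {P}

P2 best: {P}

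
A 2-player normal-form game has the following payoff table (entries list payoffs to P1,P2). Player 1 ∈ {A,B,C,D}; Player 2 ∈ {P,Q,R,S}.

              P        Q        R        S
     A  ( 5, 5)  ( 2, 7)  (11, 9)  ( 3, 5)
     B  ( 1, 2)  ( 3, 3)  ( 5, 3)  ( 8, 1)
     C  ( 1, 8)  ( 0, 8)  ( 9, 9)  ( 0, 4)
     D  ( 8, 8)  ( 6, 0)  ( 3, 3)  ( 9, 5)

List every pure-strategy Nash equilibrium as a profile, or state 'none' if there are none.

(A,P): not NE [P1→D gives 8>5; P2→R gives 9>5]
(A,Q): not NE [P1→D gives 6>2; P2→R gives 9>7]
(A,R): NE
(A,S): not NE [P1→D gives 9>3; P2→R gives 9>5]
(B,P): not NE [P1→D gives 8>1; P2→R gives 3>2]
(B,Q): not NE [P1→D gives 6>3]
(B,R): not NE [P1→A gives 11>5]
(B,S): not NE [P1→D gives 9>8; P2→R gives 3>1]
(C,P): not NE [P1→D gives 8>1; P2→R gives 9>8]
(C,Q): not NE [P1→D gives 6>0; P2→R gives 9>8]
(C,R): not NE [P1→A gives 11>9]
(C,S): not NE [P1→D gives 9>0; P2→R gives 9>4]
(D,P): NE
(D,Q): not NE [P2→P gives 8>0]
(D,R): not NE [P1→A gives 11>3; P2→P gives 8>3]
(D,S): not NE [P2→P gives 8>5]

PSNE = {(A,R), (D,P)}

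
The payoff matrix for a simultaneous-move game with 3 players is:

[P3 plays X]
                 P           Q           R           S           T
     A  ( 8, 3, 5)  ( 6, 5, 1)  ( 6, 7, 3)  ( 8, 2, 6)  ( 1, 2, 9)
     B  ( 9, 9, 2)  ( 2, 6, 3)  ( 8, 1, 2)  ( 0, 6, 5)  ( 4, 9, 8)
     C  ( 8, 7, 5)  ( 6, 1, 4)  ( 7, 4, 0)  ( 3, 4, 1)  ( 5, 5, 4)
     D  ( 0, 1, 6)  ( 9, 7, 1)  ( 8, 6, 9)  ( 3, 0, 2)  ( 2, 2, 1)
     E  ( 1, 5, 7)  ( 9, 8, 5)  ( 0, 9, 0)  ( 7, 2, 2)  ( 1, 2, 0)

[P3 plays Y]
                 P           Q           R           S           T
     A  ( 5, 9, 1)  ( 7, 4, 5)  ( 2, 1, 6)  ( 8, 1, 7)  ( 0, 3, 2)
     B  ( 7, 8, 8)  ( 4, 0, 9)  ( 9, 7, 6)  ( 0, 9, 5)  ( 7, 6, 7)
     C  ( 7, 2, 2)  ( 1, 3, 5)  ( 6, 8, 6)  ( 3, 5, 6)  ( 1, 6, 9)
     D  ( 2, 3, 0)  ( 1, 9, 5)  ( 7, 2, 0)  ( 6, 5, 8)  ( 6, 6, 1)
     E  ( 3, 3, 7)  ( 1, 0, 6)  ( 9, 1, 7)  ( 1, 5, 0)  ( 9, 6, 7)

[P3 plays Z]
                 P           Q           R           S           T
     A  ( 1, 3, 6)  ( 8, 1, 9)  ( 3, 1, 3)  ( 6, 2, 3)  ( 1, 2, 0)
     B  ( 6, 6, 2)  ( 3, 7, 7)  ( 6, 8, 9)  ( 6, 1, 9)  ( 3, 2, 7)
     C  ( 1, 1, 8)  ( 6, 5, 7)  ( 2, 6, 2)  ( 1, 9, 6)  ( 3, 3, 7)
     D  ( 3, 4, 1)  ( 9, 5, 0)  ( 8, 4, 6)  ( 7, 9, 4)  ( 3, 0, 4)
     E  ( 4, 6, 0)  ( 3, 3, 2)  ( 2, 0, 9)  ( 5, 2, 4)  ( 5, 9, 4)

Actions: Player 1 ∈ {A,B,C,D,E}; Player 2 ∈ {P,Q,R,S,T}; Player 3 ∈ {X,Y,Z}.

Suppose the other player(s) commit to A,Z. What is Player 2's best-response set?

BR_2 = {P}

u_2(P vs A,Z) = 3
u_2(Q vs A,Z) = 1
u_2(R vs A,Z) = 1
u_2(S vs A,Z) = 2
u_2(T vs A,Z) = 2
max payoff 3 at {P}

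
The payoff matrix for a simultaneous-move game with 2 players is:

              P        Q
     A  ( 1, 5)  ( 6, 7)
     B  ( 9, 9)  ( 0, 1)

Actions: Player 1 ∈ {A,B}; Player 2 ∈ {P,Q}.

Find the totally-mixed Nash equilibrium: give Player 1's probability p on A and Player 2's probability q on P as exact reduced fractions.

(p,q) = (4/5, 3/7)

P1 indiff ⇒ q·1+(1-q)·6 = q·9+(1-q)·0 ⇒ q(-8) = (1-q)(-6) ⇒ q = 3/7
P2 indiff ⇒ p·5+(1-p)·9 = p·7+(1-p)·1 ⇒ p(-2) = (1-p)(-8) ⇒ p = 4/5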